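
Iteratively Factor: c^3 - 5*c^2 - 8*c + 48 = (c - 4)*(c^2 - c - 12) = (c - 4)*(c + 3)*(c - 4)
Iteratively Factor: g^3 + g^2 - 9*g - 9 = (g - 3)*(g^2 + 4*g + 3) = (g - 3)*(g + 1)*(g + 3)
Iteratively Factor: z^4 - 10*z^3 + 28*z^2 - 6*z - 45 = (z - 3)*(z^3 - 7*z^2 + 7*z + 15) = (z - 5)*(z - 3)*(z^2 - 2*z - 3) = (z - 5)*(z - 3)^2*(z + 1)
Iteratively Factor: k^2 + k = (k + 1)*(k)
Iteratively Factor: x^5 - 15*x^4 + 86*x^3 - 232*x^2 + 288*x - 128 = (x - 4)*(x^4 - 11*x^3 + 42*x^2 - 64*x + 32) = (x - 4)^2*(x^3 - 7*x^2 + 14*x - 8) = (x - 4)^2*(x - 1)*(x^2 - 6*x + 8) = (x - 4)^3*(x - 1)*(x - 2)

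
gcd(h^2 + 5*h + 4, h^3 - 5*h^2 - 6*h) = h + 1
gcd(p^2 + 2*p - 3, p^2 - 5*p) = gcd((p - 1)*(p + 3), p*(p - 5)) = 1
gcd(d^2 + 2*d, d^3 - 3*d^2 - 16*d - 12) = d + 2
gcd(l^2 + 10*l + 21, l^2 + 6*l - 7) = l + 7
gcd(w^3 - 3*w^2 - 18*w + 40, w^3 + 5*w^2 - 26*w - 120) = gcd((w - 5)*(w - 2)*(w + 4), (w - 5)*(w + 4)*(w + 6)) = w^2 - w - 20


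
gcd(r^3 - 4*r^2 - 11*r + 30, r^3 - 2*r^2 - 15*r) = r^2 - 2*r - 15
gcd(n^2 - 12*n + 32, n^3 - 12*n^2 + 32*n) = n^2 - 12*n + 32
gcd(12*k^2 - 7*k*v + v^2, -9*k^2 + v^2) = -3*k + v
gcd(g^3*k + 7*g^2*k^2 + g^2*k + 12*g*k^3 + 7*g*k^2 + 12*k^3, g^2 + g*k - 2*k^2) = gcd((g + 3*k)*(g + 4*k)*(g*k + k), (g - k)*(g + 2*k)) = 1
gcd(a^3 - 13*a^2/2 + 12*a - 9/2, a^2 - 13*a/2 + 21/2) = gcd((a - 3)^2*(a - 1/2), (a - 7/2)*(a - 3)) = a - 3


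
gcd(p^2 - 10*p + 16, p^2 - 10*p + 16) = p^2 - 10*p + 16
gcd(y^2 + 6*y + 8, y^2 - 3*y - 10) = y + 2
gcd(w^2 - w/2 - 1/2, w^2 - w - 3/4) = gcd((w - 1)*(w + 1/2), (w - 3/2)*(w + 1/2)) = w + 1/2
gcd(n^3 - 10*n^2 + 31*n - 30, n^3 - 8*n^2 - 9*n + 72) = n - 3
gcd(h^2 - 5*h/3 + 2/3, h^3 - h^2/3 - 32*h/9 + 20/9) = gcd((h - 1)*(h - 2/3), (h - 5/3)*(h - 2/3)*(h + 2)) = h - 2/3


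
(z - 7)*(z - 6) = z^2 - 13*z + 42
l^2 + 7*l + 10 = (l + 2)*(l + 5)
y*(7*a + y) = 7*a*y + y^2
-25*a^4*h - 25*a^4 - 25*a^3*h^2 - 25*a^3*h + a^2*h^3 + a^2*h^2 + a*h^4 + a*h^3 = (-5*a + h)*(a + h)*(5*a + h)*(a*h + a)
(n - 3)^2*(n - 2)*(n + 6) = n^4 - 2*n^3 - 27*n^2 + 108*n - 108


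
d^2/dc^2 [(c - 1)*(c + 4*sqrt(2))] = 2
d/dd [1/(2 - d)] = (d - 2)^(-2)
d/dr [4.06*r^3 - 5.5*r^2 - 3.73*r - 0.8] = 12.18*r^2 - 11.0*r - 3.73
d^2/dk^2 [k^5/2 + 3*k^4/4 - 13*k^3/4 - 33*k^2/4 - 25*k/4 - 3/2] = 10*k^3 + 9*k^2 - 39*k/2 - 33/2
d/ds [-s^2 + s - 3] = 1 - 2*s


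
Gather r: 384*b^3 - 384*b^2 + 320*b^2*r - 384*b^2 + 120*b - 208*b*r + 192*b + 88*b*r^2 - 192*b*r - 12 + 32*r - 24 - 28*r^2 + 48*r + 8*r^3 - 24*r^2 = 384*b^3 - 768*b^2 + 312*b + 8*r^3 + r^2*(88*b - 52) + r*(320*b^2 - 400*b + 80) - 36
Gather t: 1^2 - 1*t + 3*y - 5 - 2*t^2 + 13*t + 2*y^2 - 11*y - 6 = -2*t^2 + 12*t + 2*y^2 - 8*y - 10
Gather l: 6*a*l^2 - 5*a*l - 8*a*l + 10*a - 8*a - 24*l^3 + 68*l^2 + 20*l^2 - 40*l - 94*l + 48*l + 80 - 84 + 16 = 2*a - 24*l^3 + l^2*(6*a + 88) + l*(-13*a - 86) + 12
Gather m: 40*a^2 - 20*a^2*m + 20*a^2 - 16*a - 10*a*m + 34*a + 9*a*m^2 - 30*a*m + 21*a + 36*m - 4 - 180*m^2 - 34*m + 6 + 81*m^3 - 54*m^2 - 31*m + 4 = 60*a^2 + 39*a + 81*m^3 + m^2*(9*a - 234) + m*(-20*a^2 - 40*a - 29) + 6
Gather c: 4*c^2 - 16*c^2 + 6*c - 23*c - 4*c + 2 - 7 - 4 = -12*c^2 - 21*c - 9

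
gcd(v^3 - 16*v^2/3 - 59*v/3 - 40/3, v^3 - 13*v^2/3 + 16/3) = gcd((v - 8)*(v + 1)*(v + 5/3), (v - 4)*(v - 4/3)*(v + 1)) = v + 1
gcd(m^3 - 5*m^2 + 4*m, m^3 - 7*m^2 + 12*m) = m^2 - 4*m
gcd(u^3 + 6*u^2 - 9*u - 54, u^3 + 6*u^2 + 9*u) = u + 3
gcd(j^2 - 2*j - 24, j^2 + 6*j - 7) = 1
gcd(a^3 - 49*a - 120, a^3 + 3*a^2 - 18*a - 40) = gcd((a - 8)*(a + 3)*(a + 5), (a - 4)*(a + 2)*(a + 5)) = a + 5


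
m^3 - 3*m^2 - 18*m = m*(m - 6)*(m + 3)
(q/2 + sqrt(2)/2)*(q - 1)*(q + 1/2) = q^3/2 - q^2/4 + sqrt(2)*q^2/2 - sqrt(2)*q/4 - q/4 - sqrt(2)/4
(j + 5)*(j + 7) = j^2 + 12*j + 35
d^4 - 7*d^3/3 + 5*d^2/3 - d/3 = d*(d - 1)^2*(d - 1/3)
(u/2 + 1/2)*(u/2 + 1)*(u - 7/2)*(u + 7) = u^4/4 + 13*u^3/8 - 3*u^2 - 133*u/8 - 49/4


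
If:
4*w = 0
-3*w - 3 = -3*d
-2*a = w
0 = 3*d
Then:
No Solution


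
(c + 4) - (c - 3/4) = 19/4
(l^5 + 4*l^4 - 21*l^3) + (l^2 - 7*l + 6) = l^5 + 4*l^4 - 21*l^3 + l^2 - 7*l + 6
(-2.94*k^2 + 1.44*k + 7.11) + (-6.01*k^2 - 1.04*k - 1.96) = -8.95*k^2 + 0.4*k + 5.15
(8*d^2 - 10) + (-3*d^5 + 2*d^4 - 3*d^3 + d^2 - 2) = -3*d^5 + 2*d^4 - 3*d^3 + 9*d^2 - 12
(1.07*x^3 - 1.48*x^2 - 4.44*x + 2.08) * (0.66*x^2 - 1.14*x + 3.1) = 0.7062*x^5 - 2.1966*x^4 + 2.0738*x^3 + 1.8464*x^2 - 16.1352*x + 6.448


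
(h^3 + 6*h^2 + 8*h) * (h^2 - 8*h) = h^5 - 2*h^4 - 40*h^3 - 64*h^2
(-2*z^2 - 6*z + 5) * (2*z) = -4*z^3 - 12*z^2 + 10*z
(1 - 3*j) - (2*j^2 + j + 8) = -2*j^2 - 4*j - 7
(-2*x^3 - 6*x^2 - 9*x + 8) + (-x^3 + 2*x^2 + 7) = -3*x^3 - 4*x^2 - 9*x + 15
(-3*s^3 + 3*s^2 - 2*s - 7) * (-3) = 9*s^3 - 9*s^2 + 6*s + 21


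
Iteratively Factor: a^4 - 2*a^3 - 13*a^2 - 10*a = (a - 5)*(a^3 + 3*a^2 + 2*a) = (a - 5)*(a + 2)*(a^2 + a) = a*(a - 5)*(a + 2)*(a + 1)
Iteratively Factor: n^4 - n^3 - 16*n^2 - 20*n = (n)*(n^3 - n^2 - 16*n - 20) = n*(n + 2)*(n^2 - 3*n - 10) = n*(n - 5)*(n + 2)*(n + 2)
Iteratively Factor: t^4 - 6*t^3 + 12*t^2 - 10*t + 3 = (t - 1)*(t^3 - 5*t^2 + 7*t - 3) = (t - 3)*(t - 1)*(t^2 - 2*t + 1) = (t - 3)*(t - 1)^2*(t - 1)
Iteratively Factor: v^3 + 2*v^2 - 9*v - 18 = (v - 3)*(v^2 + 5*v + 6) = (v - 3)*(v + 2)*(v + 3)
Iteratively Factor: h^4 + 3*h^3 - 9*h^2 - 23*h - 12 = (h + 4)*(h^3 - h^2 - 5*h - 3) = (h + 1)*(h + 4)*(h^2 - 2*h - 3) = (h + 1)^2*(h + 4)*(h - 3)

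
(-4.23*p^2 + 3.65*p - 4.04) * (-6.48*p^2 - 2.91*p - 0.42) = 27.4104*p^4 - 11.3427*p^3 + 17.3343*p^2 + 10.2234*p + 1.6968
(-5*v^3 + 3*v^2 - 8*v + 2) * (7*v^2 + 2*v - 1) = -35*v^5 + 11*v^4 - 45*v^3 - 5*v^2 + 12*v - 2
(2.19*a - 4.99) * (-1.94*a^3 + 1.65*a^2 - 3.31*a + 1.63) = -4.2486*a^4 + 13.2941*a^3 - 15.4824*a^2 + 20.0866*a - 8.1337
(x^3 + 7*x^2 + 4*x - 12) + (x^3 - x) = 2*x^3 + 7*x^2 + 3*x - 12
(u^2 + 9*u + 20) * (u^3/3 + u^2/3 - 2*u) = u^5/3 + 10*u^4/3 + 23*u^3/3 - 34*u^2/3 - 40*u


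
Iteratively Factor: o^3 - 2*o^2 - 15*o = (o + 3)*(o^2 - 5*o) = (o - 5)*(o + 3)*(o)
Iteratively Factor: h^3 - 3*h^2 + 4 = (h - 2)*(h^2 - h - 2) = (h - 2)*(h + 1)*(h - 2)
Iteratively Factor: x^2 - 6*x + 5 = (x - 5)*(x - 1)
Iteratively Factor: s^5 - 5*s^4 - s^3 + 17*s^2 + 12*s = (s + 1)*(s^4 - 6*s^3 + 5*s^2 + 12*s) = (s - 3)*(s + 1)*(s^3 - 3*s^2 - 4*s) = (s - 4)*(s - 3)*(s + 1)*(s^2 + s) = (s - 4)*(s - 3)*(s + 1)^2*(s)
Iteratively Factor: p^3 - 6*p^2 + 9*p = (p)*(p^2 - 6*p + 9) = p*(p - 3)*(p - 3)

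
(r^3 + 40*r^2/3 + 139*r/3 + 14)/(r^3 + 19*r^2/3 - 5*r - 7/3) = (r + 6)/(r - 1)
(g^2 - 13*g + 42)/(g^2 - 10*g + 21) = (g - 6)/(g - 3)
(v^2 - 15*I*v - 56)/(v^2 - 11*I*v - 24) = (v - 7*I)/(v - 3*I)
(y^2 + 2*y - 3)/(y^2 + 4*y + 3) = (y - 1)/(y + 1)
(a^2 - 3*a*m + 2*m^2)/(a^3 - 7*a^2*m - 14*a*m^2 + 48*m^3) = (a - m)/(a^2 - 5*a*m - 24*m^2)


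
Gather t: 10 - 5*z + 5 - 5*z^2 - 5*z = -5*z^2 - 10*z + 15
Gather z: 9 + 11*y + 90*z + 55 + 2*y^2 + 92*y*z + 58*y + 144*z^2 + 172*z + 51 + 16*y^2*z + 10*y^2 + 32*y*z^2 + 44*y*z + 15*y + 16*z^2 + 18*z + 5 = 12*y^2 + 84*y + z^2*(32*y + 160) + z*(16*y^2 + 136*y + 280) + 120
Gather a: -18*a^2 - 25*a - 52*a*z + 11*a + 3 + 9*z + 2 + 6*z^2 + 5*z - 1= -18*a^2 + a*(-52*z - 14) + 6*z^2 + 14*z + 4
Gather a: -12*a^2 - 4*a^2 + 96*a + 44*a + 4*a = -16*a^2 + 144*a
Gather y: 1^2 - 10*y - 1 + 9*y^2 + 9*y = 9*y^2 - y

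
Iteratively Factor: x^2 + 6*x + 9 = (x + 3)*(x + 3)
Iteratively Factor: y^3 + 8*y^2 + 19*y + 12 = (y + 1)*(y^2 + 7*y + 12) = (y + 1)*(y + 4)*(y + 3)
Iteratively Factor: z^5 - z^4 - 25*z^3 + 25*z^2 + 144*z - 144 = (z + 3)*(z^4 - 4*z^3 - 13*z^2 + 64*z - 48) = (z + 3)*(z + 4)*(z^3 - 8*z^2 + 19*z - 12) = (z - 1)*(z + 3)*(z + 4)*(z^2 - 7*z + 12) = (z - 4)*(z - 1)*(z + 3)*(z + 4)*(z - 3)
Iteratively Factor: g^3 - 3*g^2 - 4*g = (g - 4)*(g^2 + g) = (g - 4)*(g + 1)*(g)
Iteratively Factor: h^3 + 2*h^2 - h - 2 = (h - 1)*(h^2 + 3*h + 2) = (h - 1)*(h + 1)*(h + 2)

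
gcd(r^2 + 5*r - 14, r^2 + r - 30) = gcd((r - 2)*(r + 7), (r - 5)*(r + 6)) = 1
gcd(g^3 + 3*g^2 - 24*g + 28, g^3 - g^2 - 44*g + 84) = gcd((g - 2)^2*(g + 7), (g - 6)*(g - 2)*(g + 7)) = g^2 + 5*g - 14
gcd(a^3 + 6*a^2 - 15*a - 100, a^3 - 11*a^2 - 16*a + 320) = a + 5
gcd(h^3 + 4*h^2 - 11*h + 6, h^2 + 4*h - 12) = h + 6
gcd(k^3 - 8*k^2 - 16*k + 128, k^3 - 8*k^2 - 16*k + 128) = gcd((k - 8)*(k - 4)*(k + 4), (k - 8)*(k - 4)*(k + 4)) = k^3 - 8*k^2 - 16*k + 128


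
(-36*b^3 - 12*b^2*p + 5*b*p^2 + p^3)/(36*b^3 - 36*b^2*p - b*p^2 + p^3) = (-6*b^2 - b*p + p^2)/(6*b^2 - 7*b*p + p^2)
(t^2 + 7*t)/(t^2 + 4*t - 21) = t/(t - 3)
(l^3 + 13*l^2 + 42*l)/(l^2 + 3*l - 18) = l*(l + 7)/(l - 3)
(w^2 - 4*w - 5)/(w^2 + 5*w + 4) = (w - 5)/(w + 4)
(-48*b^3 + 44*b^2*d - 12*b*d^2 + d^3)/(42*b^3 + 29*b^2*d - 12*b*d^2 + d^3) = (-8*b^2 + 6*b*d - d^2)/(7*b^2 + 6*b*d - d^2)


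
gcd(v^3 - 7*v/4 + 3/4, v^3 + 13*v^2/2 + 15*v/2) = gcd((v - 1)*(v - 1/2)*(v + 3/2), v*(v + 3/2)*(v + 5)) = v + 3/2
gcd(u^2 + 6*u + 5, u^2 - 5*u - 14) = 1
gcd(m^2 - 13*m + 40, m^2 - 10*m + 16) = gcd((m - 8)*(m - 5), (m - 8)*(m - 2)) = m - 8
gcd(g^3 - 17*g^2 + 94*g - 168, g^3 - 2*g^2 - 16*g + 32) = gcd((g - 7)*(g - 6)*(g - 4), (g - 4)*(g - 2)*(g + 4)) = g - 4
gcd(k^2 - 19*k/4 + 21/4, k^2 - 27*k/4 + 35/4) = k - 7/4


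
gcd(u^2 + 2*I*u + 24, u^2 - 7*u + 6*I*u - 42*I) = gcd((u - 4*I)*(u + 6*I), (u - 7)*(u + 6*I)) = u + 6*I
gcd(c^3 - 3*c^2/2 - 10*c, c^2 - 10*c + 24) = c - 4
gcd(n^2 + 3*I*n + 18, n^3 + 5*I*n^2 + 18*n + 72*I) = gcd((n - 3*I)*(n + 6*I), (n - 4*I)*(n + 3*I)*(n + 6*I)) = n + 6*I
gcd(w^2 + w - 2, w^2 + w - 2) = w^2 + w - 2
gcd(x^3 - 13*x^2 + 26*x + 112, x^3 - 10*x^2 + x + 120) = x - 8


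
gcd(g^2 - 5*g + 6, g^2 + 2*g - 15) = g - 3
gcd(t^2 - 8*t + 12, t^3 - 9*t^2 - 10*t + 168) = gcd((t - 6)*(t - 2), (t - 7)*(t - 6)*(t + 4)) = t - 6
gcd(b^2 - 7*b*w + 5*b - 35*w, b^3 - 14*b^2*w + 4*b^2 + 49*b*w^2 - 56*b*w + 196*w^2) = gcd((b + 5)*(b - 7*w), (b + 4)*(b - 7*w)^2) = -b + 7*w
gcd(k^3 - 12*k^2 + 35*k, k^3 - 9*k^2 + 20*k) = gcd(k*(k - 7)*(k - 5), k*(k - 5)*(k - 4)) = k^2 - 5*k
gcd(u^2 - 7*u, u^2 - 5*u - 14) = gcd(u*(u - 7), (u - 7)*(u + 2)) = u - 7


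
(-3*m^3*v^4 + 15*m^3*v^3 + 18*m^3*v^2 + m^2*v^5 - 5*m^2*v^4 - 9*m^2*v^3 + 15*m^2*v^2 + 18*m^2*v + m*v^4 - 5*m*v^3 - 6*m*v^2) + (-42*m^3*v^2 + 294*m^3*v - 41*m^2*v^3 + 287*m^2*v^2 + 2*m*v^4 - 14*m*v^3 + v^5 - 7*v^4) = -3*m^3*v^4 + 15*m^3*v^3 - 24*m^3*v^2 + 294*m^3*v + m^2*v^5 - 5*m^2*v^4 - 50*m^2*v^3 + 302*m^2*v^2 + 18*m^2*v + 3*m*v^4 - 19*m*v^3 - 6*m*v^2 + v^5 - 7*v^4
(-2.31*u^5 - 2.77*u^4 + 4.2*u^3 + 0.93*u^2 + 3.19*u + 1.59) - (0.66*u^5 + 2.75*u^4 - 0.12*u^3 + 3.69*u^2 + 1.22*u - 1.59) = -2.97*u^5 - 5.52*u^4 + 4.32*u^3 - 2.76*u^2 + 1.97*u + 3.18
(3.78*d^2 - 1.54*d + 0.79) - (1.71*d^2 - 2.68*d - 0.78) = 2.07*d^2 + 1.14*d + 1.57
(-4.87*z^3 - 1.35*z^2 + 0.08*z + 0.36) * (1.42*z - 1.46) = -6.9154*z^4 + 5.1932*z^3 + 2.0846*z^2 + 0.3944*z - 0.5256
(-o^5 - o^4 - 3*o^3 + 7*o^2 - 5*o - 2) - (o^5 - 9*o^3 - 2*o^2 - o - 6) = -2*o^5 - o^4 + 6*o^3 + 9*o^2 - 4*o + 4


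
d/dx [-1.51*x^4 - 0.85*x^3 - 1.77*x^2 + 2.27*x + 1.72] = -6.04*x^3 - 2.55*x^2 - 3.54*x + 2.27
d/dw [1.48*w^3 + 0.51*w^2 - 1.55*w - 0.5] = 4.44*w^2 + 1.02*w - 1.55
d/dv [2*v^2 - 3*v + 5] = 4*v - 3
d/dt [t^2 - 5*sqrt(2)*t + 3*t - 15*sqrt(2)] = 2*t - 5*sqrt(2) + 3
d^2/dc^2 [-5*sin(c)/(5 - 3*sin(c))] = 25*(-3*sin(c)^2 - 5*sin(c) + 6)/(3*sin(c) - 5)^3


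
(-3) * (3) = -9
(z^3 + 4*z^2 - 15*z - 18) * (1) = z^3 + 4*z^2 - 15*z - 18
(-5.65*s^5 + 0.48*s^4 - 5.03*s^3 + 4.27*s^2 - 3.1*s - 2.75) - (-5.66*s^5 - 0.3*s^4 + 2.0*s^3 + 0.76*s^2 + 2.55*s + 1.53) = 0.00999999999999979*s^5 + 0.78*s^4 - 7.03*s^3 + 3.51*s^2 - 5.65*s - 4.28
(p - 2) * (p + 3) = p^2 + p - 6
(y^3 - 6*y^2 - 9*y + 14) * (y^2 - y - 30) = y^5 - 7*y^4 - 33*y^3 + 203*y^2 + 256*y - 420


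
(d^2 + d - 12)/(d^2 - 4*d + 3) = (d + 4)/(d - 1)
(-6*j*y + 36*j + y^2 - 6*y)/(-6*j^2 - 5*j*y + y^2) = (y - 6)/(j + y)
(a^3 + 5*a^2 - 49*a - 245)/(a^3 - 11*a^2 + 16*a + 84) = (a^2 + 12*a + 35)/(a^2 - 4*a - 12)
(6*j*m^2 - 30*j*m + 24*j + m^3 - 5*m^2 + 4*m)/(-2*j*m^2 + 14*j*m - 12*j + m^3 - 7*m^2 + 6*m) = (-6*j*m + 24*j - m^2 + 4*m)/(2*j*m - 12*j - m^2 + 6*m)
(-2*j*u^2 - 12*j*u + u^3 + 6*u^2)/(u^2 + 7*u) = (-2*j*u - 12*j + u^2 + 6*u)/(u + 7)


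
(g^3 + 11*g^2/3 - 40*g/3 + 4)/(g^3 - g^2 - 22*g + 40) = (g^2 + 17*g/3 - 2)/(g^2 + g - 20)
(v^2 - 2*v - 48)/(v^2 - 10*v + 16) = (v + 6)/(v - 2)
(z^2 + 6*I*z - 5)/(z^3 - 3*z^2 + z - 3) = (z + 5*I)/(z^2 - z*(3 + I) + 3*I)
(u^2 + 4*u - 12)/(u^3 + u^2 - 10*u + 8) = (u + 6)/(u^2 + 3*u - 4)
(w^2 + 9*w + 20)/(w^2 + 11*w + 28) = (w + 5)/(w + 7)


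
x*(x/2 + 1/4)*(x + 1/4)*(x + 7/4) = x^4/2 + 5*x^3/4 + 23*x^2/32 + 7*x/64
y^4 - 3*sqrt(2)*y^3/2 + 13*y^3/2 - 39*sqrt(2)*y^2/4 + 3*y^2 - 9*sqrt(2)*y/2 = y*(y + 1/2)*(y + 6)*(y - 3*sqrt(2)/2)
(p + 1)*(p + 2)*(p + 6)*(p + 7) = p^4 + 16*p^3 + 83*p^2 + 152*p + 84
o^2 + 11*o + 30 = (o + 5)*(o + 6)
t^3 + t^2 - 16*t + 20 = (t - 2)^2*(t + 5)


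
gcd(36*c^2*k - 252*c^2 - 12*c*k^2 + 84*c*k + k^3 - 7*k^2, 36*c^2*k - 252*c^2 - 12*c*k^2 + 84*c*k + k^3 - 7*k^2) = 36*c^2*k - 252*c^2 - 12*c*k^2 + 84*c*k + k^3 - 7*k^2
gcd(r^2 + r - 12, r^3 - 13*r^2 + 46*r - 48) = r - 3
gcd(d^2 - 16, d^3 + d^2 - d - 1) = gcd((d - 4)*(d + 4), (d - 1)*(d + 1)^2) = 1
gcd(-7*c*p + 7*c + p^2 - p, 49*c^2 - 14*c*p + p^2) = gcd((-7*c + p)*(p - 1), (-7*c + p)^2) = -7*c + p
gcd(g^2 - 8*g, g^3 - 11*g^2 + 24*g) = g^2 - 8*g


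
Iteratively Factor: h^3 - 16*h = (h)*(h^2 - 16) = h*(h + 4)*(h - 4)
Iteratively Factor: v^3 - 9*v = (v - 3)*(v^2 + 3*v) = v*(v - 3)*(v + 3)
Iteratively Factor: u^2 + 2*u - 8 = (u + 4)*(u - 2)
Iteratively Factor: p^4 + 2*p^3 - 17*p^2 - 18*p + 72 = (p + 4)*(p^3 - 2*p^2 - 9*p + 18) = (p - 3)*(p + 4)*(p^2 + p - 6) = (p - 3)*(p + 3)*(p + 4)*(p - 2)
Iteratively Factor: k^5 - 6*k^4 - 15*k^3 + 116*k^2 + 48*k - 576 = (k - 4)*(k^4 - 2*k^3 - 23*k^2 + 24*k + 144) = (k - 4)^2*(k^3 + 2*k^2 - 15*k - 36) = (k - 4)^2*(k + 3)*(k^2 - k - 12) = (k - 4)^2*(k + 3)^2*(k - 4)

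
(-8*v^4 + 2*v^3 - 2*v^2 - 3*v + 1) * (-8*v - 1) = 64*v^5 - 8*v^4 + 14*v^3 + 26*v^2 - 5*v - 1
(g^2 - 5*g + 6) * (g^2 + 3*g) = g^4 - 2*g^3 - 9*g^2 + 18*g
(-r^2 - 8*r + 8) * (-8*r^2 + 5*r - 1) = 8*r^4 + 59*r^3 - 103*r^2 + 48*r - 8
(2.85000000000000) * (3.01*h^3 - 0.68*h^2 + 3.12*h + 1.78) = 8.5785*h^3 - 1.938*h^2 + 8.892*h + 5.073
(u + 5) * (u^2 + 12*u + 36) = u^3 + 17*u^2 + 96*u + 180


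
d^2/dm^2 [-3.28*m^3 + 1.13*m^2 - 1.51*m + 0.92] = 2.26 - 19.68*m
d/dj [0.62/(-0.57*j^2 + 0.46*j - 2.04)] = (0.7068*j - 0.2852)/(0.57*j^2 - 0.46*j + 2.04)^2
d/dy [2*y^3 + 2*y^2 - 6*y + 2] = 6*y^2 + 4*y - 6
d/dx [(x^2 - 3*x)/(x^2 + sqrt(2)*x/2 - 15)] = (sqrt(2)*x^2 + 6*x^2 - 60*x + 90)/(2*x^4 + 2*sqrt(2)*x^3 - 59*x^2 - 30*sqrt(2)*x + 450)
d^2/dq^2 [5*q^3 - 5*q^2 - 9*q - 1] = 30*q - 10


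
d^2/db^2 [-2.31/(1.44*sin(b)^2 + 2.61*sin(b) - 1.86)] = (19.160064*sin(b)^4 + 26.045712*sin(b)^3 + 11.744271*sin(b)^2 - 40.877298*sin(b) - 43.84611)/(1.44*sin(b)^2 + 2.61*sin(b) - 1.86)^3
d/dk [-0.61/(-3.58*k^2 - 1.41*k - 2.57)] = (-4.3676*k - 0.8601)/(3.58*k^2 + 1.41*k + 2.57)^2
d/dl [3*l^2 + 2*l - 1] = 6*l + 2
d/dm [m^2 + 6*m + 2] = 2*m + 6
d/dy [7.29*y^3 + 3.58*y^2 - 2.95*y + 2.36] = 21.87*y^2 + 7.16*y - 2.95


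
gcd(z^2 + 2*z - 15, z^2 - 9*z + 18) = z - 3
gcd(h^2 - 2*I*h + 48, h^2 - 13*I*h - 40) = h - 8*I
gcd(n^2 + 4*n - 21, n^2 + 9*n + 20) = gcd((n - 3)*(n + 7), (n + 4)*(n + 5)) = 1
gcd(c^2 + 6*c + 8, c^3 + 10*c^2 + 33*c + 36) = c + 4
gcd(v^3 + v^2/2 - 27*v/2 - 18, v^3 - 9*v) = v + 3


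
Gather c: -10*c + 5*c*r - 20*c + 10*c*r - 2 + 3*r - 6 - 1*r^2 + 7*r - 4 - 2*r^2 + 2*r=c*(15*r - 30) - 3*r^2 + 12*r - 12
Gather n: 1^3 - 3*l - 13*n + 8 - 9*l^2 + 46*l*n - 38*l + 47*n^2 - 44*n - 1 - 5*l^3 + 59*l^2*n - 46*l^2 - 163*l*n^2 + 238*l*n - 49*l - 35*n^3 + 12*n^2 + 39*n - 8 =-5*l^3 - 55*l^2 - 90*l - 35*n^3 + n^2*(59 - 163*l) + n*(59*l^2 + 284*l - 18)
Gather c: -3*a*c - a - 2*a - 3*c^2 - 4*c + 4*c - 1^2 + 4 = -3*a*c - 3*a - 3*c^2 + 3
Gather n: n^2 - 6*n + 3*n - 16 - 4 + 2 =n^2 - 3*n - 18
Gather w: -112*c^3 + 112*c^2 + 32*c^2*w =-112*c^3 + 32*c^2*w + 112*c^2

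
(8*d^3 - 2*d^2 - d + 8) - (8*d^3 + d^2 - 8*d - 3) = -3*d^2 + 7*d + 11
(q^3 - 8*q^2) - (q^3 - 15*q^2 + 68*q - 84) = 7*q^2 - 68*q + 84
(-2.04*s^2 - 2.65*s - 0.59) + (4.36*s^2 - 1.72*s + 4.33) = 2.32*s^2 - 4.37*s + 3.74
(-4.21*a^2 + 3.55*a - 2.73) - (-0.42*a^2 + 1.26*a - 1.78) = -3.79*a^2 + 2.29*a - 0.95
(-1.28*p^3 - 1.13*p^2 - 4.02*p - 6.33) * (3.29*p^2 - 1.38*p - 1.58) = -4.2112*p^5 - 1.9513*p^4 - 9.644*p^3 - 13.4927*p^2 + 15.087*p + 10.0014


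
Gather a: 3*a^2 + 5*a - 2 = 3*a^2 + 5*a - 2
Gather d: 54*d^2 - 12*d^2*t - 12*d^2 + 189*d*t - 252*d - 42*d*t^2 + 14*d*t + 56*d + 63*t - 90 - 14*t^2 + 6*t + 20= d^2*(42 - 12*t) + d*(-42*t^2 + 203*t - 196) - 14*t^2 + 69*t - 70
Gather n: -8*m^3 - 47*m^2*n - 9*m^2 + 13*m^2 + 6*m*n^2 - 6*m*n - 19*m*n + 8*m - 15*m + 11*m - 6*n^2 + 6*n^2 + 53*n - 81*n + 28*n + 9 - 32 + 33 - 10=-8*m^3 + 4*m^2 + 6*m*n^2 + 4*m + n*(-47*m^2 - 25*m)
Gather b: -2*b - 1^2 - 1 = -2*b - 2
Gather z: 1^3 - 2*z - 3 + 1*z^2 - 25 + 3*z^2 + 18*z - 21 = 4*z^2 + 16*z - 48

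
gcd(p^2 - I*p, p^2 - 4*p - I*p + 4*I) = p - I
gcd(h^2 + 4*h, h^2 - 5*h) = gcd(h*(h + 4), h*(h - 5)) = h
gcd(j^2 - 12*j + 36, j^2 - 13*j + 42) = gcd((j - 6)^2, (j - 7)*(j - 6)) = j - 6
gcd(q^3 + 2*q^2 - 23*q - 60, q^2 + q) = 1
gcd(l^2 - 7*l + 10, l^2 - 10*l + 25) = l - 5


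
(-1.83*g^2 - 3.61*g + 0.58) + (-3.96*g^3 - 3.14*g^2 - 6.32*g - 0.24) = -3.96*g^3 - 4.97*g^2 - 9.93*g + 0.34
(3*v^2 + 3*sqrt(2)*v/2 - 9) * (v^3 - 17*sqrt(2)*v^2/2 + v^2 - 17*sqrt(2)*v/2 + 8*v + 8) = 3*v^5 - 24*sqrt(2)*v^4 + 3*v^4 - 24*sqrt(2)*v^3 - 21*v^3/2 - 21*v^2/2 + 177*sqrt(2)*v^2/2 - 72*v + 177*sqrt(2)*v/2 - 72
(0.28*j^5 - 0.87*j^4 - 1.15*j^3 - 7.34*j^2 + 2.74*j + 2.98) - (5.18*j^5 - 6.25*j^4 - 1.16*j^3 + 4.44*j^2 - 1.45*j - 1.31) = -4.9*j^5 + 5.38*j^4 + 0.01*j^3 - 11.78*j^2 + 4.19*j + 4.29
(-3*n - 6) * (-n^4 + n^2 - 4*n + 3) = 3*n^5 + 6*n^4 - 3*n^3 + 6*n^2 + 15*n - 18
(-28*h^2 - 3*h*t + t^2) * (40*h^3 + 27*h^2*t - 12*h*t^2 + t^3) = -1120*h^5 - 876*h^4*t + 295*h^3*t^2 + 35*h^2*t^3 - 15*h*t^4 + t^5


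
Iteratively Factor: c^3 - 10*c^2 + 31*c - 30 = (c - 2)*(c^2 - 8*c + 15) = (c - 5)*(c - 2)*(c - 3)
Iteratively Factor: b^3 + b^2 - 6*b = (b)*(b^2 + b - 6) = b*(b + 3)*(b - 2)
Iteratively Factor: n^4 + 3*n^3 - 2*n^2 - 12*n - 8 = (n + 2)*(n^3 + n^2 - 4*n - 4) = (n - 2)*(n + 2)*(n^2 + 3*n + 2) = (n - 2)*(n + 2)^2*(n + 1)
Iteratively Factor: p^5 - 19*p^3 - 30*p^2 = (p + 2)*(p^4 - 2*p^3 - 15*p^2) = p*(p + 2)*(p^3 - 2*p^2 - 15*p) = p*(p + 2)*(p + 3)*(p^2 - 5*p) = p^2*(p + 2)*(p + 3)*(p - 5)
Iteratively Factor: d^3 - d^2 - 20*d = (d - 5)*(d^2 + 4*d) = (d - 5)*(d + 4)*(d)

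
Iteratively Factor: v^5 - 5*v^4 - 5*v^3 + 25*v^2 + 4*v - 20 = (v - 5)*(v^4 - 5*v^2 + 4) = (v - 5)*(v - 2)*(v^3 + 2*v^2 - v - 2) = (v - 5)*(v - 2)*(v + 2)*(v^2 - 1) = (v - 5)*(v - 2)*(v - 1)*(v + 2)*(v + 1)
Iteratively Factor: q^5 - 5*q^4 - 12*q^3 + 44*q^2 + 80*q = (q + 2)*(q^4 - 7*q^3 + 2*q^2 + 40*q) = (q - 4)*(q + 2)*(q^3 - 3*q^2 - 10*q) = (q - 5)*(q - 4)*(q + 2)*(q^2 + 2*q) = (q - 5)*(q - 4)*(q + 2)^2*(q)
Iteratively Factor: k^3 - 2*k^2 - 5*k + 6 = (k - 3)*(k^2 + k - 2) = (k - 3)*(k + 2)*(k - 1)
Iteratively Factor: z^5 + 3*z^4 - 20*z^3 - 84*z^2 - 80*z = (z + 2)*(z^4 + z^3 - 22*z^2 - 40*z) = z*(z + 2)*(z^3 + z^2 - 22*z - 40) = z*(z + 2)*(z + 4)*(z^2 - 3*z - 10) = z*(z + 2)^2*(z + 4)*(z - 5)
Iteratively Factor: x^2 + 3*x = (x + 3)*(x)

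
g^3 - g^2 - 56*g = g*(g - 8)*(g + 7)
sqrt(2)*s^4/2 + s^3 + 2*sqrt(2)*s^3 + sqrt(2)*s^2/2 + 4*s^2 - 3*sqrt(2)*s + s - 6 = (s - 1)*(s + 2)*(s + 3)*(sqrt(2)*s/2 + 1)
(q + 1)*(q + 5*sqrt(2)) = q^2 + q + 5*sqrt(2)*q + 5*sqrt(2)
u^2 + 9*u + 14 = (u + 2)*(u + 7)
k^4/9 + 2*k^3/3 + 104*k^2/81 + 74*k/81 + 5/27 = (k/3 + 1/3)*(k/3 + 1)*(k + 1/3)*(k + 5/3)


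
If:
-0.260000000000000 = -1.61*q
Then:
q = 0.16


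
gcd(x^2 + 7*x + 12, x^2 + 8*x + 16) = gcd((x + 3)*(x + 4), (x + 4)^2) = x + 4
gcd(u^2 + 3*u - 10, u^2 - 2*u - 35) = u + 5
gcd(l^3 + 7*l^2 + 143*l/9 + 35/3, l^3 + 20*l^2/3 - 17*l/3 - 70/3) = l + 5/3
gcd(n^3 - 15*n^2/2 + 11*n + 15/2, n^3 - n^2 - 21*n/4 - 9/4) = n^2 - 5*n/2 - 3/2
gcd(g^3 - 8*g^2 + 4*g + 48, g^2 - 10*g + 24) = g^2 - 10*g + 24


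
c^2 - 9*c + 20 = (c - 5)*(c - 4)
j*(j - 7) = j^2 - 7*j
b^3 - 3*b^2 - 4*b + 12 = (b - 3)*(b - 2)*(b + 2)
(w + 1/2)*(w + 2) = w^2 + 5*w/2 + 1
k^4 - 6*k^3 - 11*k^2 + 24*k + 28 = (k - 7)*(k - 2)*(k + 1)*(k + 2)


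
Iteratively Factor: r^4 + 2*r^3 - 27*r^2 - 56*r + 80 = (r + 4)*(r^3 - 2*r^2 - 19*r + 20) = (r - 5)*(r + 4)*(r^2 + 3*r - 4) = (r - 5)*(r - 1)*(r + 4)*(r + 4)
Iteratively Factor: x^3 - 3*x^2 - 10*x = (x - 5)*(x^2 + 2*x) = (x - 5)*(x + 2)*(x)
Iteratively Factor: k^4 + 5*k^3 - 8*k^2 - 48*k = (k)*(k^3 + 5*k^2 - 8*k - 48) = k*(k + 4)*(k^2 + k - 12) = k*(k + 4)^2*(k - 3)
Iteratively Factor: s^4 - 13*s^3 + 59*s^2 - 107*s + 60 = (s - 4)*(s^3 - 9*s^2 + 23*s - 15) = (s - 4)*(s - 1)*(s^2 - 8*s + 15) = (s - 5)*(s - 4)*(s - 1)*(s - 3)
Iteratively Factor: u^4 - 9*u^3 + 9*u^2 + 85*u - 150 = (u + 3)*(u^3 - 12*u^2 + 45*u - 50) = (u - 2)*(u + 3)*(u^2 - 10*u + 25) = (u - 5)*(u - 2)*(u + 3)*(u - 5)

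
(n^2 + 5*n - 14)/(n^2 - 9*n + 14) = (n + 7)/(n - 7)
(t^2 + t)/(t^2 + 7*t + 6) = t/(t + 6)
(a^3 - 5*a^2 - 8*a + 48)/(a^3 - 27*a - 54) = (a^2 - 8*a + 16)/(a^2 - 3*a - 18)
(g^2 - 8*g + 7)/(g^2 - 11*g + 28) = (g - 1)/(g - 4)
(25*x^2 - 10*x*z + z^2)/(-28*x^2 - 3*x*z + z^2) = (-25*x^2 + 10*x*z - z^2)/(28*x^2 + 3*x*z - z^2)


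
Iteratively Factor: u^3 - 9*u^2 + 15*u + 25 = (u - 5)*(u^2 - 4*u - 5) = (u - 5)*(u + 1)*(u - 5)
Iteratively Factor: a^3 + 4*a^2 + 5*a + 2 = (a + 2)*(a^2 + 2*a + 1) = (a + 1)*(a + 2)*(a + 1)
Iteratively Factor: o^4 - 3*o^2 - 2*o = (o + 1)*(o^3 - o^2 - 2*o) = (o + 1)^2*(o^2 - 2*o) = o*(o + 1)^2*(o - 2)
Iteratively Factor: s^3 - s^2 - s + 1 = (s - 1)*(s^2 - 1) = (s - 1)*(s + 1)*(s - 1)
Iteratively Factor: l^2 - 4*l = (l - 4)*(l)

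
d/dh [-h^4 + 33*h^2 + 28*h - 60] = -4*h^3 + 66*h + 28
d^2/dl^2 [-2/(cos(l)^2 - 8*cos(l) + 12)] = 4*(2*sin(l)^4 - 9*sin(l)^2 + 63*cos(l) - 3*cos(3*l) - 45)/((cos(l) - 6)^3*(cos(l) - 2)^3)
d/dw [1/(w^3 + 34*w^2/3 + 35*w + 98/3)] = 3*(-9*w^2 - 68*w - 105)/(3*w^3 + 34*w^2 + 105*w + 98)^2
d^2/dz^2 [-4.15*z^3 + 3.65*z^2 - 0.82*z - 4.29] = 7.3 - 24.9*z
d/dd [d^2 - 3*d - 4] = 2*d - 3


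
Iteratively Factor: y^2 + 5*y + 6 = (y + 3)*(y + 2)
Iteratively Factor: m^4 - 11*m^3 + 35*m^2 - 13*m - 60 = (m - 3)*(m^3 - 8*m^2 + 11*m + 20) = (m - 5)*(m - 3)*(m^2 - 3*m - 4) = (m - 5)*(m - 3)*(m + 1)*(m - 4)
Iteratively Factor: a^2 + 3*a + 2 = (a + 2)*(a + 1)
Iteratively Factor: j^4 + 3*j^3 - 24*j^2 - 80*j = (j + 4)*(j^3 - j^2 - 20*j) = (j + 4)^2*(j^2 - 5*j) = (j - 5)*(j + 4)^2*(j)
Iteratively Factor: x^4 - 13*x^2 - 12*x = (x + 1)*(x^3 - x^2 - 12*x) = (x + 1)*(x + 3)*(x^2 - 4*x) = (x - 4)*(x + 1)*(x + 3)*(x)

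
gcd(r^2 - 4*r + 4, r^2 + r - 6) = r - 2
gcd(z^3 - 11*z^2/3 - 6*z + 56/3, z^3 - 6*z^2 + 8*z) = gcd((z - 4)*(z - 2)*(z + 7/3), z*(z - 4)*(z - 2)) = z^2 - 6*z + 8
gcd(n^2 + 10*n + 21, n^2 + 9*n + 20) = 1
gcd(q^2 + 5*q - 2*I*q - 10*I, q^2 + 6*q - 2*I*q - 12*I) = q - 2*I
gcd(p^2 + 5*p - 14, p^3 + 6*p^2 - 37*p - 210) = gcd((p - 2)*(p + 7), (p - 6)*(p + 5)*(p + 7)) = p + 7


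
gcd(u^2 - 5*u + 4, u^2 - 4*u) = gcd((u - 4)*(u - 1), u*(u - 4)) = u - 4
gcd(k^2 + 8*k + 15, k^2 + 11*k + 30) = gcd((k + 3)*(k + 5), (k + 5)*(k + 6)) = k + 5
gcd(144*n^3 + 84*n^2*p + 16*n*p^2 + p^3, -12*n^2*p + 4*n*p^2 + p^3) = 6*n + p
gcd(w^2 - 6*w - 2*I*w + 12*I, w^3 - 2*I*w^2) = w - 2*I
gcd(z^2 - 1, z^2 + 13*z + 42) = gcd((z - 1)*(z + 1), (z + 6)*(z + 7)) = 1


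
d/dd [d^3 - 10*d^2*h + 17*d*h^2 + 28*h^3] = 3*d^2 - 20*d*h + 17*h^2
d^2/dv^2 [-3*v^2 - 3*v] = -6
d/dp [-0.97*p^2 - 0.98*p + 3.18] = -1.94*p - 0.98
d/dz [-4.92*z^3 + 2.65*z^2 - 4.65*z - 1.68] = -14.76*z^2 + 5.3*z - 4.65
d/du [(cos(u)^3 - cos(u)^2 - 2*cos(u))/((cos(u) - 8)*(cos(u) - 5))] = (-cos(u)^4 + 26*cos(u)^3 - 135*cos(u)^2 + 80*cos(u) + 80)*sin(u)/((cos(u) - 8)^2*(cos(u) - 5)^2)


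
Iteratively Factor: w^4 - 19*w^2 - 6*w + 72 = (w - 2)*(w^3 + 2*w^2 - 15*w - 36) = (w - 2)*(w + 3)*(w^2 - w - 12) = (w - 4)*(w - 2)*(w + 3)*(w + 3)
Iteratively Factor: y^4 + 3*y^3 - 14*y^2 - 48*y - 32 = (y + 4)*(y^3 - y^2 - 10*y - 8) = (y - 4)*(y + 4)*(y^2 + 3*y + 2) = (y - 4)*(y + 2)*(y + 4)*(y + 1)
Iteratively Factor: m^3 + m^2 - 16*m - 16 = (m - 4)*(m^2 + 5*m + 4) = (m - 4)*(m + 4)*(m + 1)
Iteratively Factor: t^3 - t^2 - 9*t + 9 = (t - 1)*(t^2 - 9) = (t - 1)*(t + 3)*(t - 3)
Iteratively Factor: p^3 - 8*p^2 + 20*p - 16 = (p - 4)*(p^2 - 4*p + 4) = (p - 4)*(p - 2)*(p - 2)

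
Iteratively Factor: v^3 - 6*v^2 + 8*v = (v)*(v^2 - 6*v + 8) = v*(v - 2)*(v - 4)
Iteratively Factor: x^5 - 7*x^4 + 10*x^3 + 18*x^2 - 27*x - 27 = (x - 3)*(x^4 - 4*x^3 - 2*x^2 + 12*x + 9) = (x - 3)*(x + 1)*(x^3 - 5*x^2 + 3*x + 9) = (x - 3)*(x + 1)^2*(x^2 - 6*x + 9) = (x - 3)^2*(x + 1)^2*(x - 3)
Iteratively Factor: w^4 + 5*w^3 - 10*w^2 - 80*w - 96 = (w - 4)*(w^3 + 9*w^2 + 26*w + 24) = (w - 4)*(w + 4)*(w^2 + 5*w + 6) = (w - 4)*(w + 2)*(w + 4)*(w + 3)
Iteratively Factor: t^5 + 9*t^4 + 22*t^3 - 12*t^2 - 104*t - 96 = (t + 4)*(t^4 + 5*t^3 + 2*t^2 - 20*t - 24) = (t + 3)*(t + 4)*(t^3 + 2*t^2 - 4*t - 8) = (t + 2)*(t + 3)*(t + 4)*(t^2 - 4) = (t - 2)*(t + 2)*(t + 3)*(t + 4)*(t + 2)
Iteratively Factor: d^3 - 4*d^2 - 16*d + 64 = (d + 4)*(d^2 - 8*d + 16) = (d - 4)*(d + 4)*(d - 4)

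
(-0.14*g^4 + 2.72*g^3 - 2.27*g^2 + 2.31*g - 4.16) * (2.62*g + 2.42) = -0.3668*g^5 + 6.7876*g^4 + 0.635000000000001*g^3 + 0.5588*g^2 - 5.309*g - 10.0672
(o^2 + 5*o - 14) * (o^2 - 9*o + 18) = o^4 - 4*o^3 - 41*o^2 + 216*o - 252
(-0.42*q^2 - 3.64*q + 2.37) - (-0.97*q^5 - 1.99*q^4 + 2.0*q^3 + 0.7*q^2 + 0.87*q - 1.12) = 0.97*q^5 + 1.99*q^4 - 2.0*q^3 - 1.12*q^2 - 4.51*q + 3.49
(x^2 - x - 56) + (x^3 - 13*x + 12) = x^3 + x^2 - 14*x - 44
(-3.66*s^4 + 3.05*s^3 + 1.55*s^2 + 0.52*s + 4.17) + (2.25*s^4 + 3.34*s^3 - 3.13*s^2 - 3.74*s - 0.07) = -1.41*s^4 + 6.39*s^3 - 1.58*s^2 - 3.22*s + 4.1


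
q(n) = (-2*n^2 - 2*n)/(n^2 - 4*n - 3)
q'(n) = (4 - 2*n)*(-2*n^2 - 2*n)/(n^2 - 4*n - 3)^2 + (-4*n - 2)/(n^2 - 4*n - 3) = 2*(5*n^2 + 6*n + 3)/(n^4 - 8*n^3 + 10*n^2 + 24*n + 9)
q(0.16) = 0.10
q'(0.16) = 0.63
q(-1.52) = -0.29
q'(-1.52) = 0.37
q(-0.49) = -0.62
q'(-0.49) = 3.94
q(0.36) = 0.23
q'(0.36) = 0.63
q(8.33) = -4.70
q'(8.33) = 0.73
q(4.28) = 25.09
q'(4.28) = 74.11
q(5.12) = -22.92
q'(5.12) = 44.08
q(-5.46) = -1.00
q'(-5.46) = 0.10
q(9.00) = -4.29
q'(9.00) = 0.52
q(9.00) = -4.29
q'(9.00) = 0.52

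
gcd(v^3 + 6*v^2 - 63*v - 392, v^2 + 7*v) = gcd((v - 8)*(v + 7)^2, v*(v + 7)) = v + 7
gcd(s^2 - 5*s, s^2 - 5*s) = s^2 - 5*s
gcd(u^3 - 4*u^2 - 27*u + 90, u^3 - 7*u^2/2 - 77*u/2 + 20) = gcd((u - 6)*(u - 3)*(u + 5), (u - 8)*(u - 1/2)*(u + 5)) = u + 5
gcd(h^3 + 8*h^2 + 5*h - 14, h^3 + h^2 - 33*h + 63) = h + 7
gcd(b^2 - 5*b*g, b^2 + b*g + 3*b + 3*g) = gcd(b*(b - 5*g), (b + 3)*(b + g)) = 1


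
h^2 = h^2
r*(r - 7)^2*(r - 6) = r^4 - 20*r^3 + 133*r^2 - 294*r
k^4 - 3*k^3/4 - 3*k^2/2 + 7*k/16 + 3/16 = (k - 3/2)*(k - 1/2)*(k + 1/4)*(k + 1)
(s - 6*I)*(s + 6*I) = s^2 + 36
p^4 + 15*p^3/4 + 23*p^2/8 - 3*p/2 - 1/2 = (p - 1/2)*(p + 1/4)*(p + 2)^2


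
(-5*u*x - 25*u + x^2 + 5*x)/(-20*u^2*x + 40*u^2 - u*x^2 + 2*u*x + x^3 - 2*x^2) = (x + 5)/(4*u*x - 8*u + x^2 - 2*x)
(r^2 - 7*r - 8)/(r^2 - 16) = (r^2 - 7*r - 8)/(r^2 - 16)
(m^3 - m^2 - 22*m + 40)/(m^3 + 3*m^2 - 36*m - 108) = (m^3 - m^2 - 22*m + 40)/(m^3 + 3*m^2 - 36*m - 108)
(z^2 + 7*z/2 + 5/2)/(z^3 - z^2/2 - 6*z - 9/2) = (2*z + 5)/(2*z^2 - 3*z - 9)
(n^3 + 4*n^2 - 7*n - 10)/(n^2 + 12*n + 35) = (n^2 - n - 2)/(n + 7)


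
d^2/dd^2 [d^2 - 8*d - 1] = 2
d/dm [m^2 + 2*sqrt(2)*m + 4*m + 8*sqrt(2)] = 2*m + 2*sqrt(2) + 4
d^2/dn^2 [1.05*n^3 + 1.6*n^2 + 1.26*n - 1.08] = 6.3*n + 3.2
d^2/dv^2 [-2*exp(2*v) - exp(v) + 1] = (-8*exp(v) - 1)*exp(v)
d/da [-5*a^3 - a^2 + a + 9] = -15*a^2 - 2*a + 1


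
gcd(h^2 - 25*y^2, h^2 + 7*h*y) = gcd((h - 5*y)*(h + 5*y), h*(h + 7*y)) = 1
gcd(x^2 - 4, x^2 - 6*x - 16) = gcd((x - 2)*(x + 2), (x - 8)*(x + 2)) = x + 2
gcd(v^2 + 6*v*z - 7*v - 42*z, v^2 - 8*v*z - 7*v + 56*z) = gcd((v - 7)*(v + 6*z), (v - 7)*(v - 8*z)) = v - 7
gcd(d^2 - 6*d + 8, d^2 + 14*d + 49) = 1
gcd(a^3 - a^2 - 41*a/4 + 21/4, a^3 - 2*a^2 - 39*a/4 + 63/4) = a^2 - a/2 - 21/2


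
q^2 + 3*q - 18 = (q - 3)*(q + 6)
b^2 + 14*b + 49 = (b + 7)^2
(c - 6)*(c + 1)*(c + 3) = c^3 - 2*c^2 - 21*c - 18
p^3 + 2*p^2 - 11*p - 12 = (p - 3)*(p + 1)*(p + 4)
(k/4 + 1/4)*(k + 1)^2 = k^3/4 + 3*k^2/4 + 3*k/4 + 1/4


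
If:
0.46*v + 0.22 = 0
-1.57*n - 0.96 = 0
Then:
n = -0.61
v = -0.48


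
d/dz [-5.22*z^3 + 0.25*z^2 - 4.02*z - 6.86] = -15.66*z^2 + 0.5*z - 4.02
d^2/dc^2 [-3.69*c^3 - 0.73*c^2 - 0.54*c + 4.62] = -22.14*c - 1.46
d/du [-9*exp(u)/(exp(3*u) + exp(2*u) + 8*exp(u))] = (18*exp(u) + 9)*exp(u)/(exp(2*u) + exp(u) + 8)^2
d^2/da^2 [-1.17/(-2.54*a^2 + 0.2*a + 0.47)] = (15.096744*a^2 - 1.18872*a - 1.17*(5.08*a - 0.2)*(10.16*a - 0.4) - 2.793492)/(-2.54*a^2 + 0.2*a + 0.47)^3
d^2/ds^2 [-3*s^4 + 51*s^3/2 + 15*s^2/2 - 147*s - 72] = -36*s^2 + 153*s + 15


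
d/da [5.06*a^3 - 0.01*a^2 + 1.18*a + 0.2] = 15.18*a^2 - 0.02*a + 1.18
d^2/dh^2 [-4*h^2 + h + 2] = -8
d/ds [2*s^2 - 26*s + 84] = 4*s - 26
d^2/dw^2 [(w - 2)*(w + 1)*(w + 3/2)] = 6*w + 1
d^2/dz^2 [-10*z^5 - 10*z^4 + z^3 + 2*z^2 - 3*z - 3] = -200*z^3 - 120*z^2 + 6*z + 4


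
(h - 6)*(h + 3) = h^2 - 3*h - 18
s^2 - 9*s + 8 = (s - 8)*(s - 1)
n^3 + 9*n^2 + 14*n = n*(n + 2)*(n + 7)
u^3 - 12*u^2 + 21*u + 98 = (u - 7)^2*(u + 2)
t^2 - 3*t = t*(t - 3)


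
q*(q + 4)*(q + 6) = q^3 + 10*q^2 + 24*q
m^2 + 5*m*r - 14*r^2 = (m - 2*r)*(m + 7*r)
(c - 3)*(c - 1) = c^2 - 4*c + 3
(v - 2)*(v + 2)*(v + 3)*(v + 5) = v^4 + 8*v^3 + 11*v^2 - 32*v - 60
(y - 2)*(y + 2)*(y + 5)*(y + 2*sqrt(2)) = y^4 + 2*sqrt(2)*y^3 + 5*y^3 - 4*y^2 + 10*sqrt(2)*y^2 - 20*y - 8*sqrt(2)*y - 40*sqrt(2)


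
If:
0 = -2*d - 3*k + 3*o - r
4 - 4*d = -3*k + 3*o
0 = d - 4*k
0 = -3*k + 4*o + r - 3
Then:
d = 4/7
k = 1/7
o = 5/7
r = 4/7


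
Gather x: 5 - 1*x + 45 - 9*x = 50 - 10*x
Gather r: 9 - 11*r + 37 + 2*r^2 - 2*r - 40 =2*r^2 - 13*r + 6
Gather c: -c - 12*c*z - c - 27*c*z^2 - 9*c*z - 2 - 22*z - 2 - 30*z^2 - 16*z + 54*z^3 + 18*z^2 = c*(-27*z^2 - 21*z - 2) + 54*z^3 - 12*z^2 - 38*z - 4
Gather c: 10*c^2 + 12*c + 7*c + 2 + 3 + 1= 10*c^2 + 19*c + 6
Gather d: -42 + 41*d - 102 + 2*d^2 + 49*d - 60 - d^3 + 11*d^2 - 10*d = -d^3 + 13*d^2 + 80*d - 204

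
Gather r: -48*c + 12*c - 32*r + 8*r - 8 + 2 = -36*c - 24*r - 6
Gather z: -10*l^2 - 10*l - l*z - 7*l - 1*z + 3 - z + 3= -10*l^2 - 17*l + z*(-l - 2) + 6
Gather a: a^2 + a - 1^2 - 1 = a^2 + a - 2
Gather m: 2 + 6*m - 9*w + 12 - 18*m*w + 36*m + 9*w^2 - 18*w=m*(42 - 18*w) + 9*w^2 - 27*w + 14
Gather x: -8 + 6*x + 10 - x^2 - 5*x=-x^2 + x + 2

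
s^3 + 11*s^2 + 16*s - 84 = (s - 2)*(s + 6)*(s + 7)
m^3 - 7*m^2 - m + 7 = (m - 7)*(m - 1)*(m + 1)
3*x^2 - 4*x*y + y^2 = (-3*x + y)*(-x + y)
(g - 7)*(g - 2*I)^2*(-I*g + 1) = -I*g^4 - 3*g^3 + 7*I*g^3 + 21*g^2 - 4*g + 28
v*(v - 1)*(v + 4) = v^3 + 3*v^2 - 4*v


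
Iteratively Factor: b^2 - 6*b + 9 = (b - 3)*(b - 3)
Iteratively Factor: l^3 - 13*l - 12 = (l + 3)*(l^2 - 3*l - 4) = (l + 1)*(l + 3)*(l - 4)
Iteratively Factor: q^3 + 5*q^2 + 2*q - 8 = (q + 2)*(q^2 + 3*q - 4) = (q - 1)*(q + 2)*(q + 4)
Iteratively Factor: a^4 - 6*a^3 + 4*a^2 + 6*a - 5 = (a - 1)*(a^3 - 5*a^2 - a + 5) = (a - 5)*(a - 1)*(a^2 - 1) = (a - 5)*(a - 1)^2*(a + 1)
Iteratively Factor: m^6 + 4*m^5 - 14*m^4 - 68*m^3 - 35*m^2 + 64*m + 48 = (m - 4)*(m^5 + 8*m^4 + 18*m^3 + 4*m^2 - 19*m - 12) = (m - 4)*(m + 1)*(m^4 + 7*m^3 + 11*m^2 - 7*m - 12) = (m - 4)*(m + 1)^2*(m^3 + 6*m^2 + 5*m - 12) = (m - 4)*(m - 1)*(m + 1)^2*(m^2 + 7*m + 12) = (m - 4)*(m - 1)*(m + 1)^2*(m + 4)*(m + 3)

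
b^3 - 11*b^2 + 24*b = b*(b - 8)*(b - 3)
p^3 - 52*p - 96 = (p - 8)*(p + 2)*(p + 6)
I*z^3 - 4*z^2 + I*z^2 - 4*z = z*(z + 4*I)*(I*z + I)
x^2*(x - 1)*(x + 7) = x^4 + 6*x^3 - 7*x^2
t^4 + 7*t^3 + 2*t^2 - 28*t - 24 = (t - 2)*(t + 1)*(t + 2)*(t + 6)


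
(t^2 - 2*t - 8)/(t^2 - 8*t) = (t^2 - 2*t - 8)/(t*(t - 8))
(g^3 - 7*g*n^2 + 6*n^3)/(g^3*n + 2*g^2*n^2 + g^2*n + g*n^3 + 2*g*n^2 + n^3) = (g^3 - 7*g*n^2 + 6*n^3)/(n*(g^3 + 2*g^2*n + g^2 + g*n^2 + 2*g*n + n^2))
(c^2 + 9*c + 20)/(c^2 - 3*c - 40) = (c + 4)/(c - 8)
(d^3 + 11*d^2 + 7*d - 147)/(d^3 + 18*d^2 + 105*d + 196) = (d - 3)/(d + 4)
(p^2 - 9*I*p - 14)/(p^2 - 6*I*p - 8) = (p - 7*I)/(p - 4*I)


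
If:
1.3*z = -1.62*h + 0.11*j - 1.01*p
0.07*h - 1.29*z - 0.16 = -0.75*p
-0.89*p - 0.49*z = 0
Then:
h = 24.3274478330658*z + 2.28571428571429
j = 365.039982489421*z + 33.6623376623377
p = -0.550561797752809*z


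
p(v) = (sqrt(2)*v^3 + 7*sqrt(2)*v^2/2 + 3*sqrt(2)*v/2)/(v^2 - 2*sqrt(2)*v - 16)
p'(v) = (-2*v + 2*sqrt(2))*(sqrt(2)*v^3 + 7*sqrt(2)*v^2/2 + 3*sqrt(2)*v/2)/(v^2 - 2*sqrt(2)*v - 16)^2 + (3*sqrt(2)*v^2 + 7*sqrt(2)*v + 3*sqrt(2)/2)/(v^2 - 2*sqrt(2)*v - 16) = sqrt(2)*(-v*(v - sqrt(2))*(2*v^2 + 7*v + 3) + (-6*v^2 - 14*v - 3)*(-v^2 + 2*sqrt(2)*v + 16)/2)/(-v^2 + 2*sqrt(2)*v + 16)^2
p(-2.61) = -1.68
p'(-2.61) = 4.63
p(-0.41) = 0.01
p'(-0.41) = 0.08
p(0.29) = -0.06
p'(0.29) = -0.31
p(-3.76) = -1.50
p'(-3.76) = 1.06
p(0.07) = -0.01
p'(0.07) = -0.17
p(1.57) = -1.17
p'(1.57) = -1.58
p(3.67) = -11.18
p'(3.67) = -11.31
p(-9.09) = -7.28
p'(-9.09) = 1.19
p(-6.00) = -3.79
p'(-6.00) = 1.06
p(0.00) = 0.00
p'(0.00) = -0.13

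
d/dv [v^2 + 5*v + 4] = 2*v + 5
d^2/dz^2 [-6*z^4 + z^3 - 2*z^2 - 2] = -72*z^2 + 6*z - 4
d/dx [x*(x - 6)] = 2*x - 6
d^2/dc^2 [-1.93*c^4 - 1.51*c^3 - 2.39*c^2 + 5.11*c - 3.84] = -23.16*c^2 - 9.06*c - 4.78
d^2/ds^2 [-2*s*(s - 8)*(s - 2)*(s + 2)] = -24*s^2 + 96*s + 16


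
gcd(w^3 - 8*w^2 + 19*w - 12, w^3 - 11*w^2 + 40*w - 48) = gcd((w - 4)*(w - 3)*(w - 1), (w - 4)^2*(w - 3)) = w^2 - 7*w + 12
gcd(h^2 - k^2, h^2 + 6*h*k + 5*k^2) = h + k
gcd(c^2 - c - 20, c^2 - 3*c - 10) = c - 5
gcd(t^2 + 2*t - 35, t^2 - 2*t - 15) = t - 5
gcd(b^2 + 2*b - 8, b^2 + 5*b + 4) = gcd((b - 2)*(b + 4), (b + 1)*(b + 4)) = b + 4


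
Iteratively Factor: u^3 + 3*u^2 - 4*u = (u)*(u^2 + 3*u - 4) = u*(u + 4)*(u - 1)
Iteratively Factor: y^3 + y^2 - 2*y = (y - 1)*(y^2 + 2*y) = y*(y - 1)*(y + 2)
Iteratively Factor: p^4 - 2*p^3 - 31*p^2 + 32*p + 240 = (p + 4)*(p^3 - 6*p^2 - 7*p + 60) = (p - 4)*(p + 4)*(p^2 - 2*p - 15) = (p - 5)*(p - 4)*(p + 4)*(p + 3)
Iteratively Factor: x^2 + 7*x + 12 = (x + 3)*(x + 4)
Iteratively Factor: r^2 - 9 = (r + 3)*(r - 3)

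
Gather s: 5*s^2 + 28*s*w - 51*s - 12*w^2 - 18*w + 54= 5*s^2 + s*(28*w - 51) - 12*w^2 - 18*w + 54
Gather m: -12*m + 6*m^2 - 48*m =6*m^2 - 60*m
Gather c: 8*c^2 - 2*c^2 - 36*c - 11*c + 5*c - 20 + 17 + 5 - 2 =6*c^2 - 42*c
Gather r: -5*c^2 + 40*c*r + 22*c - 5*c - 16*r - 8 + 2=-5*c^2 + 17*c + r*(40*c - 16) - 6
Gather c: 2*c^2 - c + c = 2*c^2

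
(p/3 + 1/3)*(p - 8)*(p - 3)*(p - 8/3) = p^4/3 - 38*p^3/9 + 119*p^2/9 - 32*p/9 - 64/3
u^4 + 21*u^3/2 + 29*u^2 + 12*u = u*(u + 1/2)*(u + 4)*(u + 6)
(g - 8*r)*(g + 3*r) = g^2 - 5*g*r - 24*r^2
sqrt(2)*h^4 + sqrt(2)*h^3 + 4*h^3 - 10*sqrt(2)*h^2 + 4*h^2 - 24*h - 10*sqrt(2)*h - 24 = (h - 2*sqrt(2))*(h + sqrt(2))*(h + 3*sqrt(2))*(sqrt(2)*h + sqrt(2))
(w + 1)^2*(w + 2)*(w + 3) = w^4 + 7*w^3 + 17*w^2 + 17*w + 6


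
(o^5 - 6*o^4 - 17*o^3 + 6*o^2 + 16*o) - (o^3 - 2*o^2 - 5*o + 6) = o^5 - 6*o^4 - 18*o^3 + 8*o^2 + 21*o - 6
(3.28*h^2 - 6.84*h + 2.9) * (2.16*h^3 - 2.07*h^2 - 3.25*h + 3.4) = 7.0848*h^5 - 21.564*h^4 + 9.7628*h^3 + 27.379*h^2 - 32.681*h + 9.86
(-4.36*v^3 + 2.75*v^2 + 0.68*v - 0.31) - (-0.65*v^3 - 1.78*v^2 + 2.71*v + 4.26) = -3.71*v^3 + 4.53*v^2 - 2.03*v - 4.57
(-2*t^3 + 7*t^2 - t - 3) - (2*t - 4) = -2*t^3 + 7*t^2 - 3*t + 1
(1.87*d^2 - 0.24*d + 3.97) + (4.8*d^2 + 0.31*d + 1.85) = 6.67*d^2 + 0.07*d + 5.82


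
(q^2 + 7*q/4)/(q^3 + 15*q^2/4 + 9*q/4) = (4*q + 7)/(4*q^2 + 15*q + 9)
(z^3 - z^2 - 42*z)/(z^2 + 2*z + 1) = z*(z^2 - z - 42)/(z^2 + 2*z + 1)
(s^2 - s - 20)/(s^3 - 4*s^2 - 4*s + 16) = (s^2 - s - 20)/(s^3 - 4*s^2 - 4*s + 16)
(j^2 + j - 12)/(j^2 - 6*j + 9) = (j + 4)/(j - 3)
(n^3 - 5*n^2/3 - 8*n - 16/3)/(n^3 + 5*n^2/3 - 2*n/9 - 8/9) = 3*(n - 4)/(3*n - 2)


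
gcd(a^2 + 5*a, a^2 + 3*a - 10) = a + 5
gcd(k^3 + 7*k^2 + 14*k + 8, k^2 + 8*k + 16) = k + 4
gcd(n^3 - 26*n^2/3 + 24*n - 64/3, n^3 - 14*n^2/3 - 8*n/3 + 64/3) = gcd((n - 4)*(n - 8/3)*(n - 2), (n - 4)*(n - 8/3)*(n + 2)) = n^2 - 20*n/3 + 32/3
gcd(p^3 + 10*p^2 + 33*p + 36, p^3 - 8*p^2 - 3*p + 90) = p + 3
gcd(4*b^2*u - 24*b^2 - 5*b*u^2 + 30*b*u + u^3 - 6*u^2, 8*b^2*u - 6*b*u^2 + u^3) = -4*b + u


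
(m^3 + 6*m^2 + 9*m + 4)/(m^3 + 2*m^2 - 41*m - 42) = (m^2 + 5*m + 4)/(m^2 + m - 42)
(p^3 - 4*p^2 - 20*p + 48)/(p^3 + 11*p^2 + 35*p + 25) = (p^3 - 4*p^2 - 20*p + 48)/(p^3 + 11*p^2 + 35*p + 25)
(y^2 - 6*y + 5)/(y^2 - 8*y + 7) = (y - 5)/(y - 7)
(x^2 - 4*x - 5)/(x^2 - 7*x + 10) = (x + 1)/(x - 2)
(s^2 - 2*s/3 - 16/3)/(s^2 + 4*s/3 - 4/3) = (3*s - 8)/(3*s - 2)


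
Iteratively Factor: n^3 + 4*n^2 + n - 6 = (n + 2)*(n^2 + 2*n - 3) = (n - 1)*(n + 2)*(n + 3)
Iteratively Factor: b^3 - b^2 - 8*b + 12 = (b - 2)*(b^2 + b - 6) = (b - 2)*(b + 3)*(b - 2)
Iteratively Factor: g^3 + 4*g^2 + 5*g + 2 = (g + 1)*(g^2 + 3*g + 2) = (g + 1)*(g + 2)*(g + 1)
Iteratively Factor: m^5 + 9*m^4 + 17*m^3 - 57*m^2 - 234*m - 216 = (m + 3)*(m^4 + 6*m^3 - m^2 - 54*m - 72) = (m + 3)*(m + 4)*(m^3 + 2*m^2 - 9*m - 18) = (m + 2)*(m + 3)*(m + 4)*(m^2 - 9) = (m + 2)*(m + 3)^2*(m + 4)*(m - 3)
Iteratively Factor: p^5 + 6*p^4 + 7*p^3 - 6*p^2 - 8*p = (p - 1)*(p^4 + 7*p^3 + 14*p^2 + 8*p) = p*(p - 1)*(p^3 + 7*p^2 + 14*p + 8) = p*(p - 1)*(p + 2)*(p^2 + 5*p + 4) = p*(p - 1)*(p + 2)*(p + 4)*(p + 1)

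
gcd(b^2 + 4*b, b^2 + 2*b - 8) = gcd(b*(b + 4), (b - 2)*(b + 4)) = b + 4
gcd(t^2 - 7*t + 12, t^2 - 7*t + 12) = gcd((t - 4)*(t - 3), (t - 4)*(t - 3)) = t^2 - 7*t + 12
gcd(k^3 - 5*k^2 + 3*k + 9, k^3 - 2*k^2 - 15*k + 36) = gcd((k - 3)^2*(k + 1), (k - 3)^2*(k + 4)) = k^2 - 6*k + 9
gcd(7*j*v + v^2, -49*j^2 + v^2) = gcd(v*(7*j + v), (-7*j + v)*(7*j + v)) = 7*j + v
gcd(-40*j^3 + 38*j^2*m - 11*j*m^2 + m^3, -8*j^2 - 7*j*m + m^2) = 1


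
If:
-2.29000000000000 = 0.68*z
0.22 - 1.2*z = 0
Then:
No Solution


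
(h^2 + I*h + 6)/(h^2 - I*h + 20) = (h^2 + I*h + 6)/(h^2 - I*h + 20)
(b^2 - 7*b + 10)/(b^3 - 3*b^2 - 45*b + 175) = (b - 2)/(b^2 + 2*b - 35)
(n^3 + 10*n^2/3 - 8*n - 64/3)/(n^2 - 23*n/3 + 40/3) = (n^2 + 6*n + 8)/(n - 5)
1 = 1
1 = 1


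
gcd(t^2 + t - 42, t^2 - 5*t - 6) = t - 6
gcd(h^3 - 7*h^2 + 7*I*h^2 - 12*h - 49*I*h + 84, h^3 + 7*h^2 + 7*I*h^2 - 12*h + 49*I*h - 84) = h^2 + 7*I*h - 12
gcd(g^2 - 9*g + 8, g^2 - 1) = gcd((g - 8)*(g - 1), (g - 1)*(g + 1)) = g - 1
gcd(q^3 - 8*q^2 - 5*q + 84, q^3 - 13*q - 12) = q^2 - q - 12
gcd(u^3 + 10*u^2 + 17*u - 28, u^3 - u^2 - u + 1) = u - 1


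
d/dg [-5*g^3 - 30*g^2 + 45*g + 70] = -15*g^2 - 60*g + 45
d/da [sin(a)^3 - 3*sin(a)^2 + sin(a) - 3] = (3*sin(a)^2 - 6*sin(a) + 1)*cos(a)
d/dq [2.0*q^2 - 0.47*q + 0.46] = 4.0*q - 0.47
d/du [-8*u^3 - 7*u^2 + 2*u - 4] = -24*u^2 - 14*u + 2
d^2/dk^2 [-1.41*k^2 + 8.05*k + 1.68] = -2.82000000000000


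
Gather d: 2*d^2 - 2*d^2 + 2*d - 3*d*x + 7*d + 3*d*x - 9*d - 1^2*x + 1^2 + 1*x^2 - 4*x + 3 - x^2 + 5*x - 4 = 0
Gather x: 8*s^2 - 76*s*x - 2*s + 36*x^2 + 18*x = 8*s^2 - 2*s + 36*x^2 + x*(18 - 76*s)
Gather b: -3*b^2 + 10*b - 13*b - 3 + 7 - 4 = -3*b^2 - 3*b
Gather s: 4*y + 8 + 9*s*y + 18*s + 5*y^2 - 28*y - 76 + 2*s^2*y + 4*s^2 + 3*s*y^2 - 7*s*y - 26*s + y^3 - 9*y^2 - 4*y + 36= s^2*(2*y + 4) + s*(3*y^2 + 2*y - 8) + y^3 - 4*y^2 - 28*y - 32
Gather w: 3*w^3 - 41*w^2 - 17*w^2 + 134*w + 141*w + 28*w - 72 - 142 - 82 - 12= 3*w^3 - 58*w^2 + 303*w - 308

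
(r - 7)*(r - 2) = r^2 - 9*r + 14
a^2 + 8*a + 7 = (a + 1)*(a + 7)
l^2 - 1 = (l - 1)*(l + 1)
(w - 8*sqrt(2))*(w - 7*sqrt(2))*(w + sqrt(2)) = w^3 - 14*sqrt(2)*w^2 + 82*w + 112*sqrt(2)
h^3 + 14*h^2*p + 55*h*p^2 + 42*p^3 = (h + p)*(h + 6*p)*(h + 7*p)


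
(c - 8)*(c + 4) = c^2 - 4*c - 32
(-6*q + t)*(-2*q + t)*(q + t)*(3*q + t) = 36*q^4 + 24*q^3*t - 17*q^2*t^2 - 4*q*t^3 + t^4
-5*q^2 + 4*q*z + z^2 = (-q + z)*(5*q + z)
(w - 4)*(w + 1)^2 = w^3 - 2*w^2 - 7*w - 4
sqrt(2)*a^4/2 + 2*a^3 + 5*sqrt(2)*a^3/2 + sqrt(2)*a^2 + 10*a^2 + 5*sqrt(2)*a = a*(a + 5)*(a + sqrt(2))*(sqrt(2)*a/2 + 1)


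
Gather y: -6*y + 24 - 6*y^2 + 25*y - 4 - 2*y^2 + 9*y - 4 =-8*y^2 + 28*y + 16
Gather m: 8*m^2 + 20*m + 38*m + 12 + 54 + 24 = 8*m^2 + 58*m + 90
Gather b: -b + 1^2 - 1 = -b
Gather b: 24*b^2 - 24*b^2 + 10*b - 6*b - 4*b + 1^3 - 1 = 0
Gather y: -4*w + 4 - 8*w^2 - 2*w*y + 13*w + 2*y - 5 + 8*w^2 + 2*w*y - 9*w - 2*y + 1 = 0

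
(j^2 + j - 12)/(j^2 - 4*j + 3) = (j + 4)/(j - 1)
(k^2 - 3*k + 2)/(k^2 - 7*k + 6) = (k - 2)/(k - 6)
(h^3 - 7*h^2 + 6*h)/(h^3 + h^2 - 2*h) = (h - 6)/(h + 2)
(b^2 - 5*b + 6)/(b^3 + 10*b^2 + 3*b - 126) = (b - 2)/(b^2 + 13*b + 42)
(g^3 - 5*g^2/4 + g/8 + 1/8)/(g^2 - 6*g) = (8*g^3 - 10*g^2 + g + 1)/(8*g*(g - 6))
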